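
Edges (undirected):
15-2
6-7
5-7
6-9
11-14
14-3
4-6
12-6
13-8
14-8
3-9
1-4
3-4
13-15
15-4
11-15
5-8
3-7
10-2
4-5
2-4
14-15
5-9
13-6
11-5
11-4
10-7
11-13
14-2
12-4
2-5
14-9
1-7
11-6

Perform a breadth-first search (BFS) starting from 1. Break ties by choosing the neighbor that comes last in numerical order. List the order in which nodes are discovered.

1 7 4 10 6 5 3 15 12 11 2 13 9 8 14

Visit 1; enqueue 7, 4 → queue [7, 4]
Visit 7; enqueue 10, 6, 5, 3 → queue [4, 10, 6, 5, 3]
Visit 4; enqueue 15, 12, 11, 2 → queue [10, 6, 5, 3, 15, 12, 11, 2]
Visit 10 → queue [6, 5, 3, 15, 12, 11, 2]
Visit 6; enqueue 13, 9 → queue [5, 3, 15, 12, 11, 2, 13, 9]
Visit 5; enqueue 8 → queue [3, 15, 12, 11, 2, 13, 9, 8]
Visit 3; enqueue 14 → queue [15, 12, 11, 2, 13, 9, 8, 14]
Visit 15 → queue [12, 11, 2, 13, 9, 8, 14]
Visit 12 → queue [11, 2, 13, 9, 8, 14]
Visit 11 → queue [2, 13, 9, 8, 14]
Visit 2 → queue [13, 9, 8, 14]
Visit 13 → queue [9, 8, 14]
Visit 9 → queue [8, 14]
Visit 8 → queue [14]
Visit 14 → queue []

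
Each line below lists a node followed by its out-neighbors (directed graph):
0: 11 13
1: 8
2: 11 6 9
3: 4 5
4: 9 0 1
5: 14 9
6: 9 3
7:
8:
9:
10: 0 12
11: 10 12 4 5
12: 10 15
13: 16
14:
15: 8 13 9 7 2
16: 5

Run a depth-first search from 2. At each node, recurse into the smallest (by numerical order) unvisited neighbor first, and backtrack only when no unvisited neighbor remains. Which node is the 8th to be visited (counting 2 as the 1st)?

Visit 2
2 → 6
6 → 3
3 → 4
4 → 0
0 → 11
11 → 5
5 → 9
5 → 14
11 → 10
10 → 12
12 → 15
15 → 7
15 → 8
15 → 13
13 → 16
4 → 1

Visit order: 2, 6, 3, 4, 0, 11, 5, 9, 14, 10, 12, 15, 7, 8, 13, 16, 1

9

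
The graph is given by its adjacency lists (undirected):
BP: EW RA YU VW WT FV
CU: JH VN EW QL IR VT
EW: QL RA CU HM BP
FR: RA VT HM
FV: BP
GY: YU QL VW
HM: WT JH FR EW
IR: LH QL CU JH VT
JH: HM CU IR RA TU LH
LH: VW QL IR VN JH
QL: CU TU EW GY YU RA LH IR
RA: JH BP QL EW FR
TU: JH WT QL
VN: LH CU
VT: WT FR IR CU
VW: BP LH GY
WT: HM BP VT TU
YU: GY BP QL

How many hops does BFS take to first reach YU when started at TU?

2

Level 0: TU
Level 1: JH, QL, WT
Level 2: BP, CU, EW, GY, HM, IR, LH, RA, VT, YU
Level 3: FR, FV, VN, VW
YU first appears at level 2.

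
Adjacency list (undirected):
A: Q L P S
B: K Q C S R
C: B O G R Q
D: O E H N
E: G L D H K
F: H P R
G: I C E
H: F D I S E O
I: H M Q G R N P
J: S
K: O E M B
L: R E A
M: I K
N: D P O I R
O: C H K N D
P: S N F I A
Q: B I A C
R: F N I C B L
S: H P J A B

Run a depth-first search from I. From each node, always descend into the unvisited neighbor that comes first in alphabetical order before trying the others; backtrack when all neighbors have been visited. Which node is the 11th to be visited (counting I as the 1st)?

Visit I
I → G
G → C
C → B
B → K
K → E
E → D
D → H
H → F
F → P
P → A
A → L
L → R
R → N
N → O
A → Q
A → S
S → J
K → M

Visit order: I, G, C, B, K, E, D, H, F, P, A, L, R, N, O, Q, S, J, M

A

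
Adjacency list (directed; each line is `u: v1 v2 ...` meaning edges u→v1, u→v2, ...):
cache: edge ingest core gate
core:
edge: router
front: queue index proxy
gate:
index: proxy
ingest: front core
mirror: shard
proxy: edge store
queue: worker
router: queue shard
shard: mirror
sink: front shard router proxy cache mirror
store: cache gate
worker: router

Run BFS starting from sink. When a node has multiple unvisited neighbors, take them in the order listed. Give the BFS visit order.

Visit sink; enqueue front, shard, router, proxy, cache, mirror → queue [front, shard, router, proxy, cache, mirror]
Visit front; enqueue queue, index → queue [shard, router, proxy, cache, mirror, queue, index]
Visit shard → queue [router, proxy, cache, mirror, queue, index]
Visit router → queue [proxy, cache, mirror, queue, index]
Visit proxy; enqueue edge, store → queue [cache, mirror, queue, index, edge, store]
Visit cache; enqueue ingest, core, gate → queue [mirror, queue, index, edge, store, ingest, core, gate]
Visit mirror → queue [queue, index, edge, store, ingest, core, gate]
Visit queue; enqueue worker → queue [index, edge, store, ingest, core, gate, worker]
Visit index → queue [edge, store, ingest, core, gate, worker]
Visit edge → queue [store, ingest, core, gate, worker]
Visit store → queue [ingest, core, gate, worker]
Visit ingest → queue [core, gate, worker]
Visit core → queue [gate, worker]
Visit gate → queue [worker]
Visit worker → queue []

sink → front → shard → router → proxy → cache → mirror → queue → index → edge → store → ingest → core → gate → worker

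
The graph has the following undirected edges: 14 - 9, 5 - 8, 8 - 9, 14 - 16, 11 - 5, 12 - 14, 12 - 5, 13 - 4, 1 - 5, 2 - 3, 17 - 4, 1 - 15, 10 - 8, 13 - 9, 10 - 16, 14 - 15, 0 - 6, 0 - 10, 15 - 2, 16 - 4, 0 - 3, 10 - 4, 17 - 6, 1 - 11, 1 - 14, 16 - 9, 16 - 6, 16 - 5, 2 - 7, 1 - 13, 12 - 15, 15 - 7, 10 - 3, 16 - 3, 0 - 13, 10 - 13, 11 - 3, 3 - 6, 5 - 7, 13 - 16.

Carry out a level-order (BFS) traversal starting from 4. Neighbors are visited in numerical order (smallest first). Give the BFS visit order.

Visit 4; enqueue 10, 13, 16, 17 → queue [10, 13, 16, 17]
Visit 10; enqueue 0, 3, 8 → queue [13, 16, 17, 0, 3, 8]
Visit 13; enqueue 1, 9 → queue [16, 17, 0, 3, 8, 1, 9]
Visit 16; enqueue 5, 6, 14 → queue [17, 0, 3, 8, 1, 9, 5, 6, 14]
Visit 17 → queue [0, 3, 8, 1, 9, 5, 6, 14]
Visit 0 → queue [3, 8, 1, 9, 5, 6, 14]
Visit 3; enqueue 2, 11 → queue [8, 1, 9, 5, 6, 14, 2, 11]
Visit 8 → queue [1, 9, 5, 6, 14, 2, 11]
Visit 1; enqueue 15 → queue [9, 5, 6, 14, 2, 11, 15]
Visit 9 → queue [5, 6, 14, 2, 11, 15]
Visit 5; enqueue 7, 12 → queue [6, 14, 2, 11, 15, 7, 12]
Visit 6 → queue [14, 2, 11, 15, 7, 12]
Visit 14 → queue [2, 11, 15, 7, 12]
Visit 2 → queue [11, 15, 7, 12]
Visit 11 → queue [15, 7, 12]
Visit 15 → queue [7, 12]
Visit 7 → queue [12]
Visit 12 → queue []

4 → 10 → 13 → 16 → 17 → 0 → 3 → 8 → 1 → 9 → 5 → 6 → 14 → 2 → 11 → 15 → 7 → 12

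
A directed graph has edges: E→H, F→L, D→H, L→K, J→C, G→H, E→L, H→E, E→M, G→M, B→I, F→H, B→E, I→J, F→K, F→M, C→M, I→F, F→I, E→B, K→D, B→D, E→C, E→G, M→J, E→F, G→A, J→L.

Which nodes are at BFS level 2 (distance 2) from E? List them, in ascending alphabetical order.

A, D, I, J, K

Level 0: E
Level 1: B, C, F, G, H, L, M
Level 2: A, D, I, J, K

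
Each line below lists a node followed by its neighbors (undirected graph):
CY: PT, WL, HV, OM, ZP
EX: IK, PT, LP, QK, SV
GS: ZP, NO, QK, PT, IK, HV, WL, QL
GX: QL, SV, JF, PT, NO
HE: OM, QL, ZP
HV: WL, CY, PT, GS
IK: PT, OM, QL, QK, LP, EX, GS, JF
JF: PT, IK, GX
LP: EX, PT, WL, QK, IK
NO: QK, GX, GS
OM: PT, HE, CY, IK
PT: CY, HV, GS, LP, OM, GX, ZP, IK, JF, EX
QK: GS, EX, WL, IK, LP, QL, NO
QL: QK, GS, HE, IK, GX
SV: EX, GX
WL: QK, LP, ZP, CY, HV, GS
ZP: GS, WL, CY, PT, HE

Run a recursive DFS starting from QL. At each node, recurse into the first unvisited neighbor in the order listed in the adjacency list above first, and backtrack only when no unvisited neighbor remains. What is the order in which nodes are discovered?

QL, QK, GS, ZP, WL, LP, EX, IK, PT, CY, HV, OM, HE, GX, SV, JF, NO

Visit QL
QL → QK
QK → GS
GS → ZP
ZP → WL
WL → LP
LP → EX
EX → IK
IK → PT
PT → CY
CY → HV
CY → OM
OM → HE
PT → GX
GX → SV
GX → JF
GX → NO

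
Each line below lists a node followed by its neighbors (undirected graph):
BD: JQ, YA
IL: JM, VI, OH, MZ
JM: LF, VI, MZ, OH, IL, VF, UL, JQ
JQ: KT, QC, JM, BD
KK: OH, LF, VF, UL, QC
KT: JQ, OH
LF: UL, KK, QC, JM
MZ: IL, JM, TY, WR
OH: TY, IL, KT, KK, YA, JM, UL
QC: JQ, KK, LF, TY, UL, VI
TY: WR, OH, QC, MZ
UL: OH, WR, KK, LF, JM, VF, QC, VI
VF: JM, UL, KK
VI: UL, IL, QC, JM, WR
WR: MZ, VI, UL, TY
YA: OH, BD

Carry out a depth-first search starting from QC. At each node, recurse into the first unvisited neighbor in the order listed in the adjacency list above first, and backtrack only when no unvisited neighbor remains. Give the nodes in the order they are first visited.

Visit QC
QC → JQ
JQ → KT
KT → OH
OH → TY
TY → WR
WR → MZ
MZ → IL
IL → JM
JM → LF
LF → UL
UL → KK
KK → VF
UL → VI
OH → YA
YA → BD

QC → JQ → KT → OH → TY → WR → MZ → IL → JM → LF → UL → KK → VF → VI → YA → BD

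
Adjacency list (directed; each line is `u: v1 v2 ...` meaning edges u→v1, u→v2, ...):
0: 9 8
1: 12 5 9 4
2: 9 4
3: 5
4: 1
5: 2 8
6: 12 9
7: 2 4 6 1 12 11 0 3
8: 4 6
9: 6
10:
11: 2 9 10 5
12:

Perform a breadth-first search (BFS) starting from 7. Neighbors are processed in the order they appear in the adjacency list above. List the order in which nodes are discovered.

7, 2, 4, 6, 1, 12, 11, 0, 3, 9, 5, 10, 8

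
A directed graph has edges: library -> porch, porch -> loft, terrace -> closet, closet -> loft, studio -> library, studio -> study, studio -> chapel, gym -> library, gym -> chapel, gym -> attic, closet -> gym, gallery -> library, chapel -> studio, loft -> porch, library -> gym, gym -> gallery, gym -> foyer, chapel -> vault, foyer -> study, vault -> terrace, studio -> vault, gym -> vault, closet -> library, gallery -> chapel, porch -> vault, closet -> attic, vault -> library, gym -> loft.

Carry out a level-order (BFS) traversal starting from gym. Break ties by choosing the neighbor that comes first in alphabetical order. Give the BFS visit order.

gym attic chapel foyer gallery library loft vault studio study porch terrace closet

Visit gym; enqueue attic, chapel, foyer, gallery, library, loft, vault → queue [attic, chapel, foyer, gallery, library, loft, vault]
Visit attic → queue [chapel, foyer, gallery, library, loft, vault]
Visit chapel; enqueue studio → queue [foyer, gallery, library, loft, vault, studio]
Visit foyer; enqueue study → queue [gallery, library, loft, vault, studio, study]
Visit gallery → queue [library, loft, vault, studio, study]
Visit library; enqueue porch → queue [loft, vault, studio, study, porch]
Visit loft → queue [vault, studio, study, porch]
Visit vault; enqueue terrace → queue [studio, study, porch, terrace]
Visit studio → queue [study, porch, terrace]
Visit study → queue [porch, terrace]
Visit porch → queue [terrace]
Visit terrace; enqueue closet → queue [closet]
Visit closet → queue []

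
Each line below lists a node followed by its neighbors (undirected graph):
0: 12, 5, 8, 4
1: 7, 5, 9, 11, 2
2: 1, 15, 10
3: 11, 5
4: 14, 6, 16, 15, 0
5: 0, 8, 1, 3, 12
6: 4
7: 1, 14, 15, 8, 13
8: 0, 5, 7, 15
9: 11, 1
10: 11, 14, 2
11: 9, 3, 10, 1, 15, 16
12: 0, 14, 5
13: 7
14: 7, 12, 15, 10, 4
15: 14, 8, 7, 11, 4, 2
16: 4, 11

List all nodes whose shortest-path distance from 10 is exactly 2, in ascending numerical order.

1, 3, 4, 7, 9, 12, 15, 16

Level 0: 10
Level 1: 2, 11, 14
Level 2: 1, 3, 4, 7, 9, 12, 15, 16
Level 3: 0, 5, 6, 8, 13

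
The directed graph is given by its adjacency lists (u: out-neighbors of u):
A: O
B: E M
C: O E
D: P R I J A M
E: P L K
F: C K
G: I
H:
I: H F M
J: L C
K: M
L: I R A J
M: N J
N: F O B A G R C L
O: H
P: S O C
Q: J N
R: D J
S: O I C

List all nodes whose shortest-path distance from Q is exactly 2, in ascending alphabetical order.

Level 0: Q
Level 1: J, N
Level 2: A, B, C, F, G, L, O, R
Level 3: D, E, H, I, K, M
Level 4: P
Level 5: S

A, B, C, F, G, L, O, R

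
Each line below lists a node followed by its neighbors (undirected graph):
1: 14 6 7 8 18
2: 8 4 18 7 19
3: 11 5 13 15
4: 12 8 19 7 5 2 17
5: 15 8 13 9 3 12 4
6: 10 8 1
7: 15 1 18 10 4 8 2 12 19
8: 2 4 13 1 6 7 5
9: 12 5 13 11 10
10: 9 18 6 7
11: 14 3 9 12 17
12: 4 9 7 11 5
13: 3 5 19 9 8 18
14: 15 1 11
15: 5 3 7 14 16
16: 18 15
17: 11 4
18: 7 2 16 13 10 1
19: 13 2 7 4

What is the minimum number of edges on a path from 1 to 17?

3

Level 0: 1
Level 1: 6, 7, 8, 14, 18
Level 2: 2, 4, 5, 10, 11, 12, 13, 15, 16, 19
Level 3: 3, 9, 17
17 first appears at level 3.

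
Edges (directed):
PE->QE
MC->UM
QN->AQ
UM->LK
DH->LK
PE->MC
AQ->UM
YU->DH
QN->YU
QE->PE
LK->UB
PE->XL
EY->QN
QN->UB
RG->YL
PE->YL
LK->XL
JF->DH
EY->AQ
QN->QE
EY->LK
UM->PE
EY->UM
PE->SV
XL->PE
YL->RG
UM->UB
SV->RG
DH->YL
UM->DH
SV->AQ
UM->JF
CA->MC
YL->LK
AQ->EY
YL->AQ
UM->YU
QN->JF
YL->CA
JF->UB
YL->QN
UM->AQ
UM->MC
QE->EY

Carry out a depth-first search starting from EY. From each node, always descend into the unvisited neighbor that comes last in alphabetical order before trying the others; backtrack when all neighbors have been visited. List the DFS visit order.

Visit EY
EY → UM
UM → YU
YU → DH
DH → YL
YL → RG
YL → QN
QN → UB
QN → QE
QE → PE
PE → XL
PE → SV
SV → AQ
PE → MC
QN → JF
YL → LK
YL → CA

EY UM YU DH YL RG QN UB QE PE XL SV AQ MC JF LK CA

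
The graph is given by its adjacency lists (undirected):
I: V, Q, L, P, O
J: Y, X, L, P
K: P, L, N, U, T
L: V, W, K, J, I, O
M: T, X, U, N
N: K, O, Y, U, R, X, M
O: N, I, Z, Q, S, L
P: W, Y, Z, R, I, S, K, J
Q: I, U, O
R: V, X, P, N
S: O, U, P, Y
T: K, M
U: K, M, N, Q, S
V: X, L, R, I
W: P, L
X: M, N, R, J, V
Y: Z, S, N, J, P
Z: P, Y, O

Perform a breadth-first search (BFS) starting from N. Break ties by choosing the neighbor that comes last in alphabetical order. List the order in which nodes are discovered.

Visit N; enqueue Y, X, U, R, O, M, K → queue [Y, X, U, R, O, M, K]
Visit Y; enqueue Z, S, P, J → queue [X, U, R, O, M, K, Z, S, P, J]
Visit X; enqueue V → queue [U, R, O, M, K, Z, S, P, J, V]
Visit U; enqueue Q → queue [R, O, M, K, Z, S, P, J, V, Q]
Visit R → queue [O, M, K, Z, S, P, J, V, Q]
Visit O; enqueue L, I → queue [M, K, Z, S, P, J, V, Q, L, I]
Visit M; enqueue T → queue [K, Z, S, P, J, V, Q, L, I, T]
Visit K → queue [Z, S, P, J, V, Q, L, I, T]
Visit Z → queue [S, P, J, V, Q, L, I, T]
Visit S → queue [P, J, V, Q, L, I, T]
Visit P; enqueue W → queue [J, V, Q, L, I, T, W]
Visit J → queue [V, Q, L, I, T, W]
Visit V → queue [Q, L, I, T, W]
Visit Q → queue [L, I, T, W]
Visit L → queue [I, T, W]
Visit I → queue [T, W]
Visit T → queue [W]
Visit W → queue []

N → Y → X → U → R → O → M → K → Z → S → P → J → V → Q → L → I → T → W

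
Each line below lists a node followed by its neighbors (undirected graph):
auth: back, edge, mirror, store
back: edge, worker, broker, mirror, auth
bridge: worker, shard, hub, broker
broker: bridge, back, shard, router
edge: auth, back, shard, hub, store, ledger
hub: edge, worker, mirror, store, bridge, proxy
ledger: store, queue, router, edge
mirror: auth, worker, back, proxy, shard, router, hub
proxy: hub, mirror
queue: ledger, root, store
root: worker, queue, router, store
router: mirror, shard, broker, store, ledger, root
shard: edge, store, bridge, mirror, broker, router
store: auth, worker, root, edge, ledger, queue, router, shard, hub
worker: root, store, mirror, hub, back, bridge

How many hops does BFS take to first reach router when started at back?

Level 0: back
Level 1: auth, broker, edge, mirror, worker
Level 2: bridge, hub, ledger, proxy, root, router, shard, store
Level 3: queue
router first appears at level 2.

2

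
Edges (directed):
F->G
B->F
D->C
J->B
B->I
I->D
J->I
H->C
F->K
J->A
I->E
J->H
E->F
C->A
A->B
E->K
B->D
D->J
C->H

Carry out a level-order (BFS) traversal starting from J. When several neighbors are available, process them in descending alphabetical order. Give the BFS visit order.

J I H B A E D C F K G

Visit J; enqueue I, H, B, A → queue [I, H, B, A]
Visit I; enqueue E, D → queue [H, B, A, E, D]
Visit H; enqueue C → queue [B, A, E, D, C]
Visit B; enqueue F → queue [A, E, D, C, F]
Visit A → queue [E, D, C, F]
Visit E; enqueue K → queue [D, C, F, K]
Visit D → queue [C, F, K]
Visit C → queue [F, K]
Visit F; enqueue G → queue [K, G]
Visit K → queue [G]
Visit G → queue []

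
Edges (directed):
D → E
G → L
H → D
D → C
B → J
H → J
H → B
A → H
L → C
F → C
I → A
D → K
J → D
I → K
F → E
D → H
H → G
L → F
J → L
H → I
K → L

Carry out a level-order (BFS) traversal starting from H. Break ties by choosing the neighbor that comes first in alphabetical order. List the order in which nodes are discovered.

Visit H; enqueue B, D, G, I, J → queue [B, D, G, I, J]
Visit B → queue [D, G, I, J]
Visit D; enqueue C, E, K → queue [G, I, J, C, E, K]
Visit G; enqueue L → queue [I, J, C, E, K, L]
Visit I; enqueue A → queue [J, C, E, K, L, A]
Visit J → queue [C, E, K, L, A]
Visit C → queue [E, K, L, A]
Visit E → queue [K, L, A]
Visit K → queue [L, A]
Visit L; enqueue F → queue [A, F]
Visit A → queue [F]
Visit F → queue []

H, B, D, G, I, J, C, E, K, L, A, F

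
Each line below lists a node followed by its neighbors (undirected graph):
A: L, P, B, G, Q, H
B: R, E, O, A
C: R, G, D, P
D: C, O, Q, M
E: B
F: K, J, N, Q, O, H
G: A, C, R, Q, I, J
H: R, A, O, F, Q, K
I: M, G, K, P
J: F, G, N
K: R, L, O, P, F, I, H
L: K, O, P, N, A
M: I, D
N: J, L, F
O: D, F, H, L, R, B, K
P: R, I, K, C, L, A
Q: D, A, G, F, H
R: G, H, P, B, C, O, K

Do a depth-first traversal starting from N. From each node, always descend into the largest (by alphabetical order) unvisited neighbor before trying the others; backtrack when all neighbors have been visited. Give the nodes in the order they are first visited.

N, L, P, R, O, K, I, M, D, Q, H, F, J, G, C, A, B, E

Visit N
N → L
L → P
P → R
R → O
O → K
K → I
I → M
M → D
D → Q
Q → H
H → F
F → J
J → G
G → C
G → A
A → B
B → E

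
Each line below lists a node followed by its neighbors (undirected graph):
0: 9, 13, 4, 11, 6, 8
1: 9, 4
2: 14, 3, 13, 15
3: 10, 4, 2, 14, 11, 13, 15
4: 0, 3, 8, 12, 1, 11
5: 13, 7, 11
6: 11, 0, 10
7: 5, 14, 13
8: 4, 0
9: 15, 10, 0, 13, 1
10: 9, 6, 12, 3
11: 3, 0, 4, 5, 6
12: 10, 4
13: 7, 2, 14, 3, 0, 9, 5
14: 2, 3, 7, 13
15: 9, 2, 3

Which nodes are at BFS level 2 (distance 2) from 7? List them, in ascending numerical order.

Level 0: 7
Level 1: 5, 13, 14
Level 2: 0, 2, 3, 9, 11
Level 3: 1, 4, 6, 8, 10, 15
Level 4: 12

0, 2, 3, 9, 11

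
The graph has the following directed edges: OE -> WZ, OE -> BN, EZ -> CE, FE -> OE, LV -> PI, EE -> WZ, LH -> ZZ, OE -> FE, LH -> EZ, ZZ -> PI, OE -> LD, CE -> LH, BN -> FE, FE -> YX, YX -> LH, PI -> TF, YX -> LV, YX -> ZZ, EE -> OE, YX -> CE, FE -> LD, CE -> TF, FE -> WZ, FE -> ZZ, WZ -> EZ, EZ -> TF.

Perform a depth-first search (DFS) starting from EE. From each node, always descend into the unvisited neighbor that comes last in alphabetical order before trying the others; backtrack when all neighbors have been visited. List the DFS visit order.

Visit EE
EE → WZ
WZ → EZ
EZ → TF
EZ → CE
CE → LH
LH → ZZ
ZZ → PI
EE → OE
OE → LD
OE → FE
FE → YX
YX → LV
OE → BN

EE, WZ, EZ, TF, CE, LH, ZZ, PI, OE, LD, FE, YX, LV, BN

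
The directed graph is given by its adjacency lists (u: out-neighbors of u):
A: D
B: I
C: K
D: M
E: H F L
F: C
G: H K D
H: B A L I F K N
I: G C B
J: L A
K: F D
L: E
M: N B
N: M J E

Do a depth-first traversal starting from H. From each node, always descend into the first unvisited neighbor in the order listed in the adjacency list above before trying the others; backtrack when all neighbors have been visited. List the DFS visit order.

Visit H
H → B
B → I
I → G
G → K
K → F
F → C
K → D
D → M
M → N
N → J
J → L
L → E
J → A

H -> B -> I -> G -> K -> F -> C -> D -> M -> N -> J -> L -> E -> A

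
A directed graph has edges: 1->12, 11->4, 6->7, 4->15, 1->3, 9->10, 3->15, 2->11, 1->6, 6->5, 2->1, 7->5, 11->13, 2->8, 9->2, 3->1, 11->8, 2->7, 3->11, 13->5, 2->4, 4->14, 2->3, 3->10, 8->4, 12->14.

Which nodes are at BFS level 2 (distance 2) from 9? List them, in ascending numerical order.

Level 0: 9
Level 1: 2, 10
Level 2: 1, 3, 4, 7, 8, 11
Level 3: 5, 6, 12, 13, 14, 15

1, 3, 4, 7, 8, 11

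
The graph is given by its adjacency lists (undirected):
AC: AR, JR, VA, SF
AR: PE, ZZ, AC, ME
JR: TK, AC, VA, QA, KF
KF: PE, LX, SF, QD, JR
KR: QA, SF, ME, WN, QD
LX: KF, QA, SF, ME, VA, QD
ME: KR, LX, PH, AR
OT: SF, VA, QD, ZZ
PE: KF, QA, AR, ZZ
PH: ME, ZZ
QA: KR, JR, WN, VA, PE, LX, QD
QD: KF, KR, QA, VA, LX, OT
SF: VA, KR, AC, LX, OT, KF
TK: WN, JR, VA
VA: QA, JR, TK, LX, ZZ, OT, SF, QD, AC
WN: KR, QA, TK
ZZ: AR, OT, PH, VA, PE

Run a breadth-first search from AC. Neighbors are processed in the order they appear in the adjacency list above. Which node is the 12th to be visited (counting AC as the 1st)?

LX

Visit AC; enqueue AR, JR, VA, SF → queue [AR, JR, VA, SF]
Visit AR; enqueue PE, ZZ, ME → queue [JR, VA, SF, PE, ZZ, ME]
Visit JR; enqueue TK, QA, KF → queue [VA, SF, PE, ZZ, ME, TK, QA, KF]
Visit VA; enqueue LX, OT, QD → queue [SF, PE, ZZ, ME, TK, QA, KF, LX, OT, QD]
Visit SF; enqueue KR → queue [PE, ZZ, ME, TK, QA, KF, LX, OT, QD, KR]
Visit PE → queue [ZZ, ME, TK, QA, KF, LX, OT, QD, KR]
Visit ZZ; enqueue PH → queue [ME, TK, QA, KF, LX, OT, QD, KR, PH]
Visit ME → queue [TK, QA, KF, LX, OT, QD, KR, PH]
Visit TK; enqueue WN → queue [QA, KF, LX, OT, QD, KR, PH, WN]
Visit QA → queue [KF, LX, OT, QD, KR, PH, WN]
Visit KF → queue [LX, OT, QD, KR, PH, WN]
Visit LX → queue [OT, QD, KR, PH, WN]
Visit OT → queue [QD, KR, PH, WN]
Visit QD → queue [KR, PH, WN]
Visit KR → queue [PH, WN]
Visit PH → queue [WN]
Visit WN → queue []

Visit order: AC, AR, JR, VA, SF, PE, ZZ, ME, TK, QA, KF, LX, OT, QD, KR, PH, WN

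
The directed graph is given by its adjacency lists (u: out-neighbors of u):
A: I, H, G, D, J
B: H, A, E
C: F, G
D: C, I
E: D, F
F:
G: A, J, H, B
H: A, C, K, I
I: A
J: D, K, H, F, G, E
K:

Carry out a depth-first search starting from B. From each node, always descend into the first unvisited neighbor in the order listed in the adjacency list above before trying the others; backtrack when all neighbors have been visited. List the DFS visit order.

Visit B
B → H
H → A
A → I
A → G
G → J
J → D
D → C
C → F
J → K
J → E

B, H, A, I, G, J, D, C, F, K, E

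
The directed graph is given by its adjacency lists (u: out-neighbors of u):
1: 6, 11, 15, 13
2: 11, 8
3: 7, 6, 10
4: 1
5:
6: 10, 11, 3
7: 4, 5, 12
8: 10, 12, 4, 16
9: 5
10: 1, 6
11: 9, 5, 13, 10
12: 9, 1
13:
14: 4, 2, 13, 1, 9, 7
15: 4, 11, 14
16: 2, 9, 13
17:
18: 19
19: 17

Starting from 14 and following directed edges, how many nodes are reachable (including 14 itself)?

16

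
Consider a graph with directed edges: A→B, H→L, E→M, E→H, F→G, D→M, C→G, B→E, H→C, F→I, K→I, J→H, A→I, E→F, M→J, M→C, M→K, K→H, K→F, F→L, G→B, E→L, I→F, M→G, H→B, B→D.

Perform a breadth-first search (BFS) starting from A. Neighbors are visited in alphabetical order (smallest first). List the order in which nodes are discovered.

Visit A; enqueue B, I → queue [B, I]
Visit B; enqueue D, E → queue [I, D, E]
Visit I; enqueue F → queue [D, E, F]
Visit D; enqueue M → queue [E, F, M]
Visit E; enqueue H, L → queue [F, M, H, L]
Visit F; enqueue G → queue [M, H, L, G]
Visit M; enqueue C, J, K → queue [H, L, G, C, J, K]
Visit H → queue [L, G, C, J, K]
Visit L → queue [G, C, J, K]
Visit G → queue [C, J, K]
Visit C → queue [J, K]
Visit J → queue [K]
Visit K → queue []

A B I D E F M H L G C J K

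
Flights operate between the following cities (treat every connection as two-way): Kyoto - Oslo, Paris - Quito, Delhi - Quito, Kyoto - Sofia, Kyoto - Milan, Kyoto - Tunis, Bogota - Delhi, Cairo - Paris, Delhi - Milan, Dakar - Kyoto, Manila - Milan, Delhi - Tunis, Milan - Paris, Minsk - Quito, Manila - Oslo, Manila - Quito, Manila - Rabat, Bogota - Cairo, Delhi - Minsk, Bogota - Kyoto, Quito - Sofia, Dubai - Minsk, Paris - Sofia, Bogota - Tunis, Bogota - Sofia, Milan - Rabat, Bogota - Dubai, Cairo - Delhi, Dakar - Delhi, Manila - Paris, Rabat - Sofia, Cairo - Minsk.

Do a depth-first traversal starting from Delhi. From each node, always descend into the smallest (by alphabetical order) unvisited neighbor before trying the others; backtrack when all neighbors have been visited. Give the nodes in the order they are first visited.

Delhi, Bogota, Cairo, Minsk, Dubai, Quito, Manila, Milan, Kyoto, Dakar, Oslo, Sofia, Paris, Rabat, Tunis

Visit Delhi
Delhi → Bogota
Bogota → Cairo
Cairo → Minsk
Minsk → Dubai
Minsk → Quito
Quito → Manila
Manila → Milan
Milan → Kyoto
Kyoto → Dakar
Kyoto → Oslo
Kyoto → Sofia
Sofia → Paris
Sofia → Rabat
Kyoto → Tunis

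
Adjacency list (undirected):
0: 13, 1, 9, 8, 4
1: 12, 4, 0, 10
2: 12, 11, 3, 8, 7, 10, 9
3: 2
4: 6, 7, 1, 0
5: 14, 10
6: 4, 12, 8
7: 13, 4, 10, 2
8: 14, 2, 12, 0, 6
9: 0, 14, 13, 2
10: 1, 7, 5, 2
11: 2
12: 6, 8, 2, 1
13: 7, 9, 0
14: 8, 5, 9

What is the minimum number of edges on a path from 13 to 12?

3

Level 0: 13
Level 1: 0, 7, 9
Level 2: 1, 2, 4, 8, 10, 14
Level 3: 3, 5, 6, 11, 12
12 first appears at level 3.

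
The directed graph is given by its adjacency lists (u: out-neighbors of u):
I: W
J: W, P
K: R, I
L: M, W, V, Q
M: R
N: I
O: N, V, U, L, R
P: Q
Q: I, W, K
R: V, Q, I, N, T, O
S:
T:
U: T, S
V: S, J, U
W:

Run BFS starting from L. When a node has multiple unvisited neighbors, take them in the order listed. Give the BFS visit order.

L, M, W, V, Q, R, S, J, U, I, K, N, T, O, P

Visit L; enqueue M, W, V, Q → queue [M, W, V, Q]
Visit M; enqueue R → queue [W, V, Q, R]
Visit W → queue [V, Q, R]
Visit V; enqueue S, J, U → queue [Q, R, S, J, U]
Visit Q; enqueue I, K → queue [R, S, J, U, I, K]
Visit R; enqueue N, T, O → queue [S, J, U, I, K, N, T, O]
Visit S → queue [J, U, I, K, N, T, O]
Visit J; enqueue P → queue [U, I, K, N, T, O, P]
Visit U → queue [I, K, N, T, O, P]
Visit I → queue [K, N, T, O, P]
Visit K → queue [N, T, O, P]
Visit N → queue [T, O, P]
Visit T → queue [O, P]
Visit O → queue [P]
Visit P → queue []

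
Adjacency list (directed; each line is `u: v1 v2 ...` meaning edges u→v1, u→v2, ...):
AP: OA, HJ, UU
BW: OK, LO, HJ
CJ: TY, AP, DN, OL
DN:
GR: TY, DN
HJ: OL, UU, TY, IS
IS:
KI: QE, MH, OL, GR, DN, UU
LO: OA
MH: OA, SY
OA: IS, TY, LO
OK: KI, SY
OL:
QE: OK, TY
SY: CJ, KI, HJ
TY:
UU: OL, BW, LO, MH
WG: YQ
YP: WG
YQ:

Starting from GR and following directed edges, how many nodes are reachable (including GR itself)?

3

BFS from GR visits: GR, DN, TY
Reachable nodes: 3 of 20 total.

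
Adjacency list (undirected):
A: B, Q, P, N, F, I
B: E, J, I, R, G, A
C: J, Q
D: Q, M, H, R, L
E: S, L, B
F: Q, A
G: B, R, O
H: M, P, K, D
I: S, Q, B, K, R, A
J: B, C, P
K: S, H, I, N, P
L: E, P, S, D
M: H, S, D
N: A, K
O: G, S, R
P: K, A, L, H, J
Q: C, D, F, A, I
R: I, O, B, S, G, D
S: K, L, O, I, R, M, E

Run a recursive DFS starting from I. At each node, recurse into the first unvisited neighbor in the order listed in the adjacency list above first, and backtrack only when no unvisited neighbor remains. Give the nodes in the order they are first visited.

Visit I
I → S
S → K
K → H
H → M
M → D
D → Q
Q → C
C → J
J → B
B → E
E → L
L → P
P → A
A → N
A → F
B → R
R → O
O → G

I → S → K → H → M → D → Q → C → J → B → E → L → P → A → N → F → R → O → G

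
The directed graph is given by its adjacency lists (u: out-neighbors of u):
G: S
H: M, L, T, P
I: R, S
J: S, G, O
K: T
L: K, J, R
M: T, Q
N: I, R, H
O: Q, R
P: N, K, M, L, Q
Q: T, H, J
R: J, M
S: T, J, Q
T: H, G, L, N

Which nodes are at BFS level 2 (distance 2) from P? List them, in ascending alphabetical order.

H, I, J, R, T

Level 0: P
Level 1: K, L, M, N, Q
Level 2: H, I, J, R, T
Level 3: G, O, S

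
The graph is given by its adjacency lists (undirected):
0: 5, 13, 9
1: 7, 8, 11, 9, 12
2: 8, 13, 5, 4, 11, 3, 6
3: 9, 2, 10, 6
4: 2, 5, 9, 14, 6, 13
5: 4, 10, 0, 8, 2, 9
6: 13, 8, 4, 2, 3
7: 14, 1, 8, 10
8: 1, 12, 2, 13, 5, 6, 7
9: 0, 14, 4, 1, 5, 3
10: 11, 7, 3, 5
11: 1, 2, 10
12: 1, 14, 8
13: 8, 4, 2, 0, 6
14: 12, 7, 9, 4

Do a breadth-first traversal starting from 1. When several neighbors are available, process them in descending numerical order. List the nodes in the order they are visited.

1, 12, 11, 9, 8, 7, 14, 10, 2, 5, 4, 3, 0, 13, 6

Visit 1; enqueue 12, 11, 9, 8, 7 → queue [12, 11, 9, 8, 7]
Visit 12; enqueue 14 → queue [11, 9, 8, 7, 14]
Visit 11; enqueue 10, 2 → queue [9, 8, 7, 14, 10, 2]
Visit 9; enqueue 5, 4, 3, 0 → queue [8, 7, 14, 10, 2, 5, 4, 3, 0]
Visit 8; enqueue 13, 6 → queue [7, 14, 10, 2, 5, 4, 3, 0, 13, 6]
Visit 7 → queue [14, 10, 2, 5, 4, 3, 0, 13, 6]
Visit 14 → queue [10, 2, 5, 4, 3, 0, 13, 6]
Visit 10 → queue [2, 5, 4, 3, 0, 13, 6]
Visit 2 → queue [5, 4, 3, 0, 13, 6]
Visit 5 → queue [4, 3, 0, 13, 6]
Visit 4 → queue [3, 0, 13, 6]
Visit 3 → queue [0, 13, 6]
Visit 0 → queue [13, 6]
Visit 13 → queue [6]
Visit 6 → queue []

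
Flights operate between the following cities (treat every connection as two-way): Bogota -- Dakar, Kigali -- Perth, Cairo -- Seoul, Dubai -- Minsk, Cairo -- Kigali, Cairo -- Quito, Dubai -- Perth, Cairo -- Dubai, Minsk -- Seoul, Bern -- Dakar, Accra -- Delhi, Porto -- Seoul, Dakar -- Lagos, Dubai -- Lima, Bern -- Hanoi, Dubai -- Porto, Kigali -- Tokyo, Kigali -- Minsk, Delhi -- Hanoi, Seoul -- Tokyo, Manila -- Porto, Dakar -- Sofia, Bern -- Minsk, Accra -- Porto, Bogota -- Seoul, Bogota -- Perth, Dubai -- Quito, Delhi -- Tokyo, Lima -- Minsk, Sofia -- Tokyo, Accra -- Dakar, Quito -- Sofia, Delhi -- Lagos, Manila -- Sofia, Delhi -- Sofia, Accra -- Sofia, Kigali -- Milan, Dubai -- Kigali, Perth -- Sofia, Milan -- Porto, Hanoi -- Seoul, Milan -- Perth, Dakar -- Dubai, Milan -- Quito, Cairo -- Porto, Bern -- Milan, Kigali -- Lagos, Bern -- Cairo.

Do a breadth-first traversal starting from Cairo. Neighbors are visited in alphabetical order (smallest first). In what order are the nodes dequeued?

Visit Cairo; enqueue Bern, Dubai, Kigali, Porto, Quito, Seoul → queue [Bern, Dubai, Kigali, Porto, Quito, Seoul]
Visit Bern; enqueue Dakar, Hanoi, Milan, Minsk → queue [Dubai, Kigali, Porto, Quito, Seoul, Dakar, Hanoi, Milan, Minsk]
Visit Dubai; enqueue Lima, Perth → queue [Kigali, Porto, Quito, Seoul, Dakar, Hanoi, Milan, Minsk, Lima, Perth]
Visit Kigali; enqueue Lagos, Tokyo → queue [Porto, Quito, Seoul, Dakar, Hanoi, Milan, Minsk, Lima, Perth, Lagos, Tokyo]
Visit Porto; enqueue Accra, Manila → queue [Quito, Seoul, Dakar, Hanoi, Milan, Minsk, Lima, Perth, Lagos, Tokyo, Accra, Manila]
Visit Quito; enqueue Sofia → queue [Seoul, Dakar, Hanoi, Milan, Minsk, Lima, Perth, Lagos, Tokyo, Accra, Manila, Sofia]
Visit Seoul; enqueue Bogota → queue [Dakar, Hanoi, Milan, Minsk, Lima, Perth, Lagos, Tokyo, Accra, Manila, Sofia, Bogota]
Visit Dakar → queue [Hanoi, Milan, Minsk, Lima, Perth, Lagos, Tokyo, Accra, Manila, Sofia, Bogota]
Visit Hanoi; enqueue Delhi → queue [Milan, Minsk, Lima, Perth, Lagos, Tokyo, Accra, Manila, Sofia, Bogota, Delhi]
Visit Milan → queue [Minsk, Lima, Perth, Lagos, Tokyo, Accra, Manila, Sofia, Bogota, Delhi]
Visit Minsk → queue [Lima, Perth, Lagos, Tokyo, Accra, Manila, Sofia, Bogota, Delhi]
Visit Lima → queue [Perth, Lagos, Tokyo, Accra, Manila, Sofia, Bogota, Delhi]
Visit Perth → queue [Lagos, Tokyo, Accra, Manila, Sofia, Bogota, Delhi]
Visit Lagos → queue [Tokyo, Accra, Manila, Sofia, Bogota, Delhi]
Visit Tokyo → queue [Accra, Manila, Sofia, Bogota, Delhi]
Visit Accra → queue [Manila, Sofia, Bogota, Delhi]
Visit Manila → queue [Sofia, Bogota, Delhi]
Visit Sofia → queue [Bogota, Delhi]
Visit Bogota → queue [Delhi]
Visit Delhi → queue []

Cairo -> Bern -> Dubai -> Kigali -> Porto -> Quito -> Seoul -> Dakar -> Hanoi -> Milan -> Minsk -> Lima -> Perth -> Lagos -> Tokyo -> Accra -> Manila -> Sofia -> Bogota -> Delhi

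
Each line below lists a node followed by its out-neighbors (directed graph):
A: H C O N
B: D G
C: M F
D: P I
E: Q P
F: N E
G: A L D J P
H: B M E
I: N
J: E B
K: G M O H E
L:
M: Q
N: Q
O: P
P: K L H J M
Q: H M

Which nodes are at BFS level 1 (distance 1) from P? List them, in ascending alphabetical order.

H, J, K, L, M

Level 0: P
Level 1: H, J, K, L, M
Level 2: B, E, G, O, Q
Level 3: A, D
Level 4: C, I, N
Level 5: F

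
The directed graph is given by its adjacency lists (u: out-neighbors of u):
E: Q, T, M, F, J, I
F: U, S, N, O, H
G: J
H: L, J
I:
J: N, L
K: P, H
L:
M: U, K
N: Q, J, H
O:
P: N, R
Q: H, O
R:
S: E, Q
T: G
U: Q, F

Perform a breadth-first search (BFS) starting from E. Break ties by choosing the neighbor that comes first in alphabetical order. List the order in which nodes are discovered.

E → F → I → J → M → Q → T → H → N → O → S → U → L → K → G → P → R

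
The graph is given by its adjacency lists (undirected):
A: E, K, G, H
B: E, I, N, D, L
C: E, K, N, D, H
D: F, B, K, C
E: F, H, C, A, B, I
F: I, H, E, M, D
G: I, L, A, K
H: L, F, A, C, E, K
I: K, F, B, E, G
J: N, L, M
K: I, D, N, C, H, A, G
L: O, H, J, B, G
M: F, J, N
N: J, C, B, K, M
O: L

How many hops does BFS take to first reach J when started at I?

Level 0: I
Level 1: B, E, F, G, K
Level 2: A, C, D, H, L, M, N
Level 3: J, O
J first appears at level 3.

3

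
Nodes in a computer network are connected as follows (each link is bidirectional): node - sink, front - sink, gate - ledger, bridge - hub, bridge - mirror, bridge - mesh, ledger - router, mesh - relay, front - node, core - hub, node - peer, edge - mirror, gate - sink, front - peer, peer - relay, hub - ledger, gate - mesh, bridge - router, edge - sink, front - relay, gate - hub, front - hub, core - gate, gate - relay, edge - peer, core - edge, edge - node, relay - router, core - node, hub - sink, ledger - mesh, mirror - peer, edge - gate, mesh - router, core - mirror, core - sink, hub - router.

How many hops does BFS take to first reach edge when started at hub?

Level 0: hub
Level 1: bridge, core, front, gate, ledger, router, sink
Level 2: edge, mesh, mirror, node, peer, relay
edge first appears at level 2.

2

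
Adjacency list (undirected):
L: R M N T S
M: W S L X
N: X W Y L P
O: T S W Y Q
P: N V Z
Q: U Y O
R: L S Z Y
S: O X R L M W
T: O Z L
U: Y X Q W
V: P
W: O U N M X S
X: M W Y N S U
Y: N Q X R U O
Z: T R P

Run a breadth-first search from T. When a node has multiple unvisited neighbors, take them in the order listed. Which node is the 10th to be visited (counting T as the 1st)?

P

Visit T; enqueue O, Z, L → queue [O, Z, L]
Visit O; enqueue S, W, Y, Q → queue [Z, L, S, W, Y, Q]
Visit Z; enqueue R, P → queue [L, S, W, Y, Q, R, P]
Visit L; enqueue M, N → queue [S, W, Y, Q, R, P, M, N]
Visit S; enqueue X → queue [W, Y, Q, R, P, M, N, X]
Visit W; enqueue U → queue [Y, Q, R, P, M, N, X, U]
Visit Y → queue [Q, R, P, M, N, X, U]
Visit Q → queue [R, P, M, N, X, U]
Visit R → queue [P, M, N, X, U]
Visit P; enqueue V → queue [M, N, X, U, V]
Visit M → queue [N, X, U, V]
Visit N → queue [X, U, V]
Visit X → queue [U, V]
Visit U → queue [V]
Visit V → queue []

Visit order: T, O, Z, L, S, W, Y, Q, R, P, M, N, X, U, V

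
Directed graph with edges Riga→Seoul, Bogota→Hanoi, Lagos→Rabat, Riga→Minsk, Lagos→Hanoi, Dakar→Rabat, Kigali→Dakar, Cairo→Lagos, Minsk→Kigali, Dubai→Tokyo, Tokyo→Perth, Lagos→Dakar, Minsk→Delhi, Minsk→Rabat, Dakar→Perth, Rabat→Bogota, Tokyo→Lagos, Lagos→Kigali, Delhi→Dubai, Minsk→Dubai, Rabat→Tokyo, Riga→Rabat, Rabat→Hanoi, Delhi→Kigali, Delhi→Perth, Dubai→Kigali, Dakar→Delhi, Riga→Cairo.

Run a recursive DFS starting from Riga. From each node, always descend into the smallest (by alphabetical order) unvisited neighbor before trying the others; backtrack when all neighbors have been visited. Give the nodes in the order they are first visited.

Visit Riga
Riga → Cairo
Cairo → Lagos
Lagos → Dakar
Dakar → Delhi
Delhi → Dubai
Dubai → Kigali
Dubai → Tokyo
Tokyo → Perth
Dakar → Rabat
Rabat → Bogota
Bogota → Hanoi
Riga → Minsk
Riga → Seoul

Riga → Cairo → Lagos → Dakar → Delhi → Dubai → Kigali → Tokyo → Perth → Rabat → Bogota → Hanoi → Minsk → Seoul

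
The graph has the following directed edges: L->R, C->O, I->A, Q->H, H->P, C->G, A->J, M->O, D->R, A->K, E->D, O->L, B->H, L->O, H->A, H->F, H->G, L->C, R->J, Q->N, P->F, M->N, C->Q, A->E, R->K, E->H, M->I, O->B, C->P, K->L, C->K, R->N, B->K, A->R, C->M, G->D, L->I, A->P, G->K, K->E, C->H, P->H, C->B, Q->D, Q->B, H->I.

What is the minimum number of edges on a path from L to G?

2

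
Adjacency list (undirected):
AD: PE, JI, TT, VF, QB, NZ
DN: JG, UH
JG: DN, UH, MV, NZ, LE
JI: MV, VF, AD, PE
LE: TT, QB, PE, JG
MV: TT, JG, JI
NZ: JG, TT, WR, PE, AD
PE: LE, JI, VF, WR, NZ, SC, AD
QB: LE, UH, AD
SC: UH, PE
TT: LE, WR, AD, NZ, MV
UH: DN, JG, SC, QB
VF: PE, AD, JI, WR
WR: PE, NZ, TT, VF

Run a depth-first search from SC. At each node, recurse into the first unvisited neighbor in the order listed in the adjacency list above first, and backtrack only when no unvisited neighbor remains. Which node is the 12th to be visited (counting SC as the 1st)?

Visit SC
SC → UH
UH → DN
DN → JG
JG → MV
MV → TT
TT → LE
LE → QB
QB → AD
AD → PE
PE → JI
JI → VF
VF → WR
WR → NZ

Visit order: SC, UH, DN, JG, MV, TT, LE, QB, AD, PE, JI, VF, WR, NZ

VF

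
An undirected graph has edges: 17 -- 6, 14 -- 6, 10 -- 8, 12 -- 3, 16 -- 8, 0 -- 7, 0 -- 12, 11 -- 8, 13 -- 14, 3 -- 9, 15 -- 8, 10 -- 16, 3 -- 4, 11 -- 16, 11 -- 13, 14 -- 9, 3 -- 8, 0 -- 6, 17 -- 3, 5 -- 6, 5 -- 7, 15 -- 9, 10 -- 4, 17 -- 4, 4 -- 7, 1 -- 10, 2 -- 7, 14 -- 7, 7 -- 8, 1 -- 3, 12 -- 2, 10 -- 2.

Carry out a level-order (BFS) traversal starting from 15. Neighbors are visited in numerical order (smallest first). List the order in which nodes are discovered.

Visit 15; enqueue 8, 9 → queue [8, 9]
Visit 8; enqueue 3, 7, 10, 11, 16 → queue [9, 3, 7, 10, 11, 16]
Visit 9; enqueue 14 → queue [3, 7, 10, 11, 16, 14]
Visit 3; enqueue 1, 4, 12, 17 → queue [7, 10, 11, 16, 14, 1, 4, 12, 17]
Visit 7; enqueue 0, 2, 5 → queue [10, 11, 16, 14, 1, 4, 12, 17, 0, 2, 5]
Visit 10 → queue [11, 16, 14, 1, 4, 12, 17, 0, 2, 5]
Visit 11; enqueue 13 → queue [16, 14, 1, 4, 12, 17, 0, 2, 5, 13]
Visit 16 → queue [14, 1, 4, 12, 17, 0, 2, 5, 13]
Visit 14; enqueue 6 → queue [1, 4, 12, 17, 0, 2, 5, 13, 6]
Visit 1 → queue [4, 12, 17, 0, 2, 5, 13, 6]
Visit 4 → queue [12, 17, 0, 2, 5, 13, 6]
Visit 12 → queue [17, 0, 2, 5, 13, 6]
Visit 17 → queue [0, 2, 5, 13, 6]
Visit 0 → queue [2, 5, 13, 6]
Visit 2 → queue [5, 13, 6]
Visit 5 → queue [13, 6]
Visit 13 → queue [6]
Visit 6 → queue []

15 → 8 → 9 → 3 → 7 → 10 → 11 → 16 → 14 → 1 → 4 → 12 → 17 → 0 → 2 → 5 → 13 → 6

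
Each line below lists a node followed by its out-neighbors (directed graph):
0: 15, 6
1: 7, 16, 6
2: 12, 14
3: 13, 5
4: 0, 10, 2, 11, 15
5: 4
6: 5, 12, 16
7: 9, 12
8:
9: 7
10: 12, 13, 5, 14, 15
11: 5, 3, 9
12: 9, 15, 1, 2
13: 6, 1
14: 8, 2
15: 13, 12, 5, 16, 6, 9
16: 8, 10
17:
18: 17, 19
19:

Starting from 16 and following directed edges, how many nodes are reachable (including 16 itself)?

BFS from 16 visits: 16, 10, 8, 15, 14, 13, 12, 5, 9, 6, 2, 1, 4, 7, 11, 0, 3
Reachable nodes: 17 of 20 total.

17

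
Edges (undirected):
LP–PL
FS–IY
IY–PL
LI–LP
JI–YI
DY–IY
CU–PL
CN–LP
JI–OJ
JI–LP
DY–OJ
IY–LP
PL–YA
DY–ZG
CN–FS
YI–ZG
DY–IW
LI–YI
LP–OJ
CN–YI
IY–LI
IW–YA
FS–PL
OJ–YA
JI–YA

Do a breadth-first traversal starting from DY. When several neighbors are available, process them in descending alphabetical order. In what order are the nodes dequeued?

Visit DY; enqueue ZG, OJ, IY, IW → queue [ZG, OJ, IY, IW]
Visit ZG; enqueue YI → queue [OJ, IY, IW, YI]
Visit OJ; enqueue YA, LP, JI → queue [IY, IW, YI, YA, LP, JI]
Visit IY; enqueue PL, LI, FS → queue [IW, YI, YA, LP, JI, PL, LI, FS]
Visit IW → queue [YI, YA, LP, JI, PL, LI, FS]
Visit YI; enqueue CN → queue [YA, LP, JI, PL, LI, FS, CN]
Visit YA → queue [LP, JI, PL, LI, FS, CN]
Visit LP → queue [JI, PL, LI, FS, CN]
Visit JI → queue [PL, LI, FS, CN]
Visit PL; enqueue CU → queue [LI, FS, CN, CU]
Visit LI → queue [FS, CN, CU]
Visit FS → queue [CN, CU]
Visit CN → queue [CU]
Visit CU → queue []

DY, ZG, OJ, IY, IW, YI, YA, LP, JI, PL, LI, FS, CN, CU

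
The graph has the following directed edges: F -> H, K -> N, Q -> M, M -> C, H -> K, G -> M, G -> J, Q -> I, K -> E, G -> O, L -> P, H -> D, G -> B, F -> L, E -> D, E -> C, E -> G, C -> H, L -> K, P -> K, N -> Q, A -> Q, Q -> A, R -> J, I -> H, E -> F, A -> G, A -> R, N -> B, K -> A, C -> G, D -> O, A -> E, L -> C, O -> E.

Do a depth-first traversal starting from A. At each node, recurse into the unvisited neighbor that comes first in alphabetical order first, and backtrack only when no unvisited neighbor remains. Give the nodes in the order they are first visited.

Visit A
A → E
E → C
C → G
G → B
G → J
G → M
G → O
C → H
H → D
H → K
K → N
N → Q
Q → I
E → F
F → L
L → P
A → R

A, E, C, G, B, J, M, O, H, D, K, N, Q, I, F, L, P, R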